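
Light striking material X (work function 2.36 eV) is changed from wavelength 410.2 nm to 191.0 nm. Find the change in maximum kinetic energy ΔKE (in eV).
3.4688 eV

Using Einstein's equation: KE_max = hc/λ - φ

For λ₁ = 410.2 nm:
KE₁ = hc/λ₁ - φ = 3.0225 - 2.36 = 0.6625 eV

For λ₂ = 191.0 nm:
KE₂ = hc/λ₂ - φ = 6.4913 - 2.36 = 4.1313 eV

Change in KE:
ΔKE = KE₂ - KE₁ = 4.1313 - 0.6625 = 3.4688 eV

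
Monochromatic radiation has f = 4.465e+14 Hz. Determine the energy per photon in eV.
1.8466 eV

Using E = hf:

E = hf = (6.626×10⁻³⁴ J·s)(4.465e+14 Hz)
E = 1.8466 eV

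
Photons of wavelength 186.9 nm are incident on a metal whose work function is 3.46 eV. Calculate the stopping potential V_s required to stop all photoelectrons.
3.1737 V

The stopping potential V_s satisfies: eV_s = KE_max

First, find KE_max using Einstein's equation:
E_photon = hc/λ = 6.6337 eV
KE_max = E_photon - φ = 6.6337 - 3.46 = 3.1737 eV

Since eV_s = KE_max:
V_s = KE_max/e = 3.1737 V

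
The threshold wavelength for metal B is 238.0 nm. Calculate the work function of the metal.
5.21 eV

At the threshold wavelength, photon energy equals work function:
φ = hc/λ₀

Calculating:
φ = (6.626×10⁻³⁴ J·s)(3×10⁸ m/s) / (238.0×10⁻⁹ m)
φ = 5.21 eV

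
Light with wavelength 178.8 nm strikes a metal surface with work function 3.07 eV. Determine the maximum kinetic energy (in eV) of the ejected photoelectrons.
3.8642 eV

Using Einstein's photoelectric equation: KE_max = hf - φ = hc/λ - φ

First, calculate the photon energy:
E_photon = hc/λ = (6.626×10⁻³⁴ J·s)(3×10⁸ m/s) / (178.8×10⁻⁹ m)
E_photon = 6.9342 eV

Then, the maximum kinetic energy:
KE_max = E_photon - φ = 6.9342 eV - 3.07 eV = 3.8642 eV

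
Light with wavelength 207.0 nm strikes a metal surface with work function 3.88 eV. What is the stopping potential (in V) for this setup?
2.1096 V

The stopping potential V_s satisfies: eV_s = KE_max

First, find KE_max using Einstein's equation:
E_photon = hc/λ = 5.9896 eV
KE_max = E_photon - φ = 5.9896 - 3.88 = 2.1096 eV

Since eV_s = KE_max:
V_s = KE_max/e = 2.1096 V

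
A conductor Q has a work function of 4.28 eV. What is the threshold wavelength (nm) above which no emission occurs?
289.68 nm

The threshold wavelength is when the photon energy equals the work function:
hc/λ₀ = φ

Solving for λ₀:
λ₀ = hc/φ = (6.626×10⁻³⁴ J·s)(3×10⁸ m/s) / (4.28 eV × 1.602×10⁻¹⁹ J/eV)
λ₀ = 289.68 nm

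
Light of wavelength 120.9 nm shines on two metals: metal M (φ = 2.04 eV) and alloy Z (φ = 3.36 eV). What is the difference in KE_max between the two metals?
1.3200 eV

Using KE_max = hc/λ - φ for each metal:

Photon energy: E = hc/λ = 10.2551 eV

For metal M (φ₁ = 2.04 eV):
KE₁ = E - φ₁ = 10.2551 - 2.04 = 8.2151 eV

For alloy Z (φ₂ = 3.36 eV):
KE₂ = E - φ₂ = 10.2551 - 3.36 = 6.8951 eV

Difference:
ΔKE = KE₁ - KE₂ = 8.2151 - 6.8951 = 1.3200 eV

Note: The difference equals the difference in work functions: 3.36 - 2.04 = 1.32 eV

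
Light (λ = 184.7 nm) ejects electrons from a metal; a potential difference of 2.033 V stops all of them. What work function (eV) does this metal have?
4.68 eV

The stopping potential gives the maximum kinetic energy: KE_max = eV_s = 2.033 eV

From Einstein's photoelectric equation: KE_max = hc/λ - φ
Rearranging: φ = hc/λ - KE_max

Calculate photon energy:
E_photon = hc/λ = (6.626×10⁻³⁴ J·s)(3×10⁸ m/s) / (184.7×10⁻⁹ m) = 6.7127 eV

Therefore:
φ = 6.7127 - 2.033 = 4.68 eV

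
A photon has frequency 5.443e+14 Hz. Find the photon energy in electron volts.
2.2510 eV

Using E = hf:

E = hf = (6.626×10⁻³⁴ J·s)(5.443e+14 Hz)
E = 2.2510 eV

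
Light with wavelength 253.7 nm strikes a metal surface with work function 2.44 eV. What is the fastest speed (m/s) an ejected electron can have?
9.2778e+05 m/s

First, find the maximum kinetic energy:
E_photon = hc/λ = 4.8870 eV
KE_max = E_photon - φ = 4.8870 - 2.44 = 2.4470 eV

Convert to Joules: KE_max = 2.4470 × 1.602×10⁻¹⁹ J = 3.9206e-19 J

Then use KE = ½mv² to find velocity:
v = √(2·KE/m) = √(2 × 3.9206e-19 J / 9.109e-31 kg)
v = 9.2778e+05 m/s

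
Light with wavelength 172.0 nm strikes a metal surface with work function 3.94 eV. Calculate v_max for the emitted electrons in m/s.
1.0722e+06 m/s

First, find the maximum kinetic energy:
E_photon = hc/λ = 7.2084 eV
KE_max = E_photon - φ = 7.2084 - 3.94 = 3.2684 eV

Convert to Joules: KE_max = 3.2684 × 1.602×10⁻¹⁹ J = 5.2365e-19 J

Then use KE = ½mv² to find velocity:
v = √(2·KE/m) = √(2 × 5.2365e-19 J / 9.109e-31 kg)
v = 1.0722e+06 m/s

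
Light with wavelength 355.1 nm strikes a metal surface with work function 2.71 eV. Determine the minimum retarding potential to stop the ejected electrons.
0.7815 V

The stopping potential V_s satisfies: eV_s = KE_max

First, find KE_max using Einstein's equation:
E_photon = hc/λ = 3.4915 eV
KE_max = E_photon - φ = 3.4915 - 2.71 = 0.7815 eV

Since eV_s = KE_max:
V_s = KE_max/e = 0.7815 V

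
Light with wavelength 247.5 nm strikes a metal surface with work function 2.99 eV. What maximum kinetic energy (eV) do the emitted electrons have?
2.0195 eV

Using Einstein's photoelectric equation: KE_max = hf - φ = hc/λ - φ

First, calculate the photon energy:
E_photon = hc/λ = (6.626×10⁻³⁴ J·s)(3×10⁸ m/s) / (247.5×10⁻⁹ m)
E_photon = 5.0095 eV

Then, the maximum kinetic energy:
KE_max = E_photon - φ = 5.0095 eV - 2.99 eV = 2.0195 eV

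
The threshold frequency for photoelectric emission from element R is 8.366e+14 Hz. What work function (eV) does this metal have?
3.46 eV

At the threshold frequency, photon energy equals work function:
φ = hf₀

Calculating:
φ = (6.626×10⁻³⁴ J·s)(8.366e+14 Hz)
φ = 3.46 eV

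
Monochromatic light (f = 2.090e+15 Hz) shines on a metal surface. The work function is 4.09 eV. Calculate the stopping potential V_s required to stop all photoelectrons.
4.5535 V

The stopping potential V_s satisfies: eV_s = KE_max

First, find KE_max using Einstein's equation:
E_photon = hf = (6.626×10⁻³⁴ J·s)(2.090e+15 Hz) = 8.6435 eV
KE_max = E_photon - φ = 8.6435 - 4.09 = 4.5535 eV

Since eV_s = KE_max:
V_s = KE_max/e = 4.5535 V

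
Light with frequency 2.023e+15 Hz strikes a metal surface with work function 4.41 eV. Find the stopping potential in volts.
3.9565 V

The stopping potential V_s satisfies: eV_s = KE_max

First, find KE_max using Einstein's equation:
E_photon = hf = (6.626×10⁻³⁴ J·s)(2.023e+15 Hz) = 8.3665 eV
KE_max = E_photon - φ = 8.3665 - 4.41 = 3.9565 eV

Since eV_s = KE_max:
V_s = KE_max/e = 3.9565 V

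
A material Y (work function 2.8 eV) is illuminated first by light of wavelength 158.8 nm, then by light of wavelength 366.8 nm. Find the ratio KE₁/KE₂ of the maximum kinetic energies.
8.6314

Using Einstein's equation: KE_max = hc/λ - φ

For λ₁ = 158.8 nm:
E₁ = hc/λ₁ = 7.8076 eV
KE₁ = E₁ - φ = 7.8076 - 2.8 = 5.0076 eV

For λ₂ = 366.8 nm:
E₂ = hc/λ₂ = 3.3802 eV
KE₂ = E₂ - φ = 3.3802 - 2.8 = 0.5802 eV

Ratio: KE₁/KE₂ = 5.0076/0.5802 = 8.6314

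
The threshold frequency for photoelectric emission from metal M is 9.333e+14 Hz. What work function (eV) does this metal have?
3.86 eV

At the threshold frequency, photon energy equals work function:
φ = hf₀

Calculating:
φ = (6.626×10⁻³⁴ J·s)(9.333e+14 Hz)
φ = 3.86 eV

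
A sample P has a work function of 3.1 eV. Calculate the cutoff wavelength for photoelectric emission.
399.95 nm

The threshold wavelength is when the photon energy equals the work function:
hc/λ₀ = φ

Solving for λ₀:
λ₀ = hc/φ = (6.626×10⁻³⁴ J·s)(3×10⁸ m/s) / (3.1 eV × 1.602×10⁻¹⁹ J/eV)
λ₀ = 399.95 nm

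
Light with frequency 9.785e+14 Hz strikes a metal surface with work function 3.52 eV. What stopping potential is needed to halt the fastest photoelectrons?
0.5268 V

The stopping potential V_s satisfies: eV_s = KE_max

First, find KE_max using Einstein's equation:
E_photon = hf = (6.626×10⁻³⁴ J·s)(9.785e+14 Hz) = 4.0468 eV
KE_max = E_photon - φ = 4.0468 - 3.52 = 0.5268 eV

Since eV_s = KE_max:
V_s = KE_max/e = 0.5268 V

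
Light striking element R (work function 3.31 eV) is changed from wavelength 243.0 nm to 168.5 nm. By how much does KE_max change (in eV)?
2.2559 eV

Using Einstein's equation: KE_max = hc/λ - φ

For λ₁ = 243.0 nm:
KE₁ = hc/λ₁ - φ = 5.1022 - 3.31 = 1.7922 eV

For λ₂ = 168.5 nm:
KE₂ = hc/λ₂ - φ = 7.3581 - 3.31 = 4.0481 eV

Change in KE:
ΔKE = KE₂ - KE₁ = 4.0481 - 1.7922 = 2.2559 eV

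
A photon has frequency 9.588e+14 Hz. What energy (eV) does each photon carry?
3.9653 eV

Using E = hf:

E = hf = (6.626×10⁻³⁴ J·s)(9.588e+14 Hz)
E = 3.9653 eV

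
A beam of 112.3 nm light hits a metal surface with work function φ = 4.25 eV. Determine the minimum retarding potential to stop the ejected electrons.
6.7904 V

The stopping potential V_s satisfies: eV_s = KE_max

First, find KE_max using Einstein's equation:
E_photon = hc/λ = 11.0404 eV
KE_max = E_photon - φ = 11.0404 - 4.25 = 6.7904 eV

Since eV_s = KE_max:
V_s = KE_max/e = 6.7904 V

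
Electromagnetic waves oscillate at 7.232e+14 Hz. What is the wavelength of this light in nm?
414.54 nm

Using the wave equation: c = fλ

Solving for wavelength:
λ = c/f = (3×10⁸ m/s) / (7.232e+14 Hz)
λ = 414.54 nm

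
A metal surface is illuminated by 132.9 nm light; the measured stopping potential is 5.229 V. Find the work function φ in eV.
4.10 eV

The stopping potential gives the maximum kinetic energy: KE_max = eV_s = 5.229 eV

From Einstein's photoelectric equation: KE_max = hc/λ - φ
Rearranging: φ = hc/λ - KE_max

Calculate photon energy:
E_photon = hc/λ = (6.626×10⁻³⁴ J·s)(3×10⁸ m/s) / (132.9×10⁻⁹ m) = 9.3291 eV

Therefore:
φ = 9.3291 - 5.229 = 4.10 eV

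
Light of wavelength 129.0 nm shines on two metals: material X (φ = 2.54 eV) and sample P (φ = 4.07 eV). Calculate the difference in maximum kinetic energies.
1.5300 eV

Using KE_max = hc/λ - φ for each metal:

Photon energy: E = hc/λ = 9.6112 eV

For material X (φ₁ = 2.54 eV):
KE₁ = E - φ₁ = 9.6112 - 2.54 = 7.0712 eV

For sample P (φ₂ = 4.07 eV):
KE₂ = E - φ₂ = 9.6112 - 4.07 = 5.5412 eV

Difference:
ΔKE = KE₁ - KE₂ = 7.0712 - 5.5412 = 1.5300 eV

Note: The difference equals the difference in work functions: 4.07 - 2.54 = 1.53 eV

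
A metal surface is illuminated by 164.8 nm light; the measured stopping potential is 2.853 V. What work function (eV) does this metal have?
4.67 eV

The stopping potential gives the maximum kinetic energy: KE_max = eV_s = 2.853 eV

From Einstein's photoelectric equation: KE_max = hc/λ - φ
Rearranging: φ = hc/λ - KE_max

Calculate photon energy:
E_photon = hc/λ = (6.626×10⁻³⁴ J·s)(3×10⁸ m/s) / (164.8×10⁻⁹ m) = 7.5233 eV

Therefore:
φ = 7.5233 - 2.853 = 4.67 eV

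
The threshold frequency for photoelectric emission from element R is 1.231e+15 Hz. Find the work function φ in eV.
5.09 eV

At the threshold frequency, photon energy equals work function:
φ = hf₀

Calculating:
φ = (6.626×10⁻³⁴ J·s)(1.231e+15 Hz)
φ = 5.09 eV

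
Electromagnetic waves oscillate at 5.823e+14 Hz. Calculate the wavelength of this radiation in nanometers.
514.84 nm

Using the wave equation: c = fλ

Solving for wavelength:
λ = c/f = (3×10⁸ m/s) / (5.823e+14 Hz)
λ = 514.84 nm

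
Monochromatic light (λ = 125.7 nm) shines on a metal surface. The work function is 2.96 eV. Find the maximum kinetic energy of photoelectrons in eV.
6.9035 eV

Using Einstein's photoelectric equation: KE_max = hf - φ = hc/λ - φ

First, calculate the photon energy:
E_photon = hc/λ = (6.626×10⁻³⁴ J·s)(3×10⁸ m/s) / (125.7×10⁻⁹ m)
E_photon = 9.8635 eV

Then, the maximum kinetic energy:
KE_max = E_photon - φ = 9.8635 eV - 2.96 eV = 6.9035 eV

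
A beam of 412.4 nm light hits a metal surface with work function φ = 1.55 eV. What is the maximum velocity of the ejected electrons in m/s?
7.1576e+05 m/s

First, find the maximum kinetic energy:
E_photon = hc/λ = 3.0064 eV
KE_max = E_photon - φ = 3.0064 - 1.55 = 1.4564 eV

Convert to Joules: KE_max = 1.4564 × 1.602×10⁻¹⁹ J = 2.3334e-19 J

Then use KE = ½mv² to find velocity:
v = √(2·KE/m) = √(2 × 2.3334e-19 J / 9.109e-31 kg)
v = 7.1576e+05 m/s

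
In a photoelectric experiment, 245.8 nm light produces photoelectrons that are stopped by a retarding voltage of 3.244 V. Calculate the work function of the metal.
1.80 eV

The stopping potential gives the maximum kinetic energy: KE_max = eV_s = 3.244 eV

From Einstein's photoelectric equation: KE_max = hc/λ - φ
Rearranging: φ = hc/λ - KE_max

Calculate photon energy:
E_photon = hc/λ = (6.626×10⁻³⁴ J·s)(3×10⁸ m/s) / (245.8×10⁻⁹ m) = 5.0441 eV

Therefore:
φ = 5.0441 - 3.244 = 1.80 eV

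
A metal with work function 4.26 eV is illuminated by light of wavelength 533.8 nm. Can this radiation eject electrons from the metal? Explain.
No

For photoemission, the photon energy must exceed the work function.

Photon energy: E = hc/λ = 2.3227 eV
Work function: φ = 4.26 eV

Since E_photon (2.3227 eV) < φ (4.26 eV), photoemission will NOT occur.
The threshold wavelength is λ₀ = hc/φ = 291.0 nm.
Since 533.8 nm > 291.0 nm, the photons lack sufficient energy.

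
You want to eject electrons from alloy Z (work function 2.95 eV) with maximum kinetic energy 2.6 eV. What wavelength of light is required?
223.39 nm

From Einstein's equation: KE_max = hc/λ - φ

Rearranging for λ:
hc/λ = KE_max + φ
λ = hc/(KE_max + φ)

Required photon energy:
E_photon = KE_max + φ = 2.6 + 2.95 = 5.55 eV

Required wavelength:
λ = hc/E_photon = (6.626×10⁻³⁴)(3×10⁸) / (5.55 × 1.602×10⁻¹⁹)
λ = 223.39 nm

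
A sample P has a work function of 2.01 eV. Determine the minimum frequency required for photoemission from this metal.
4.8602e+14 Hz

The threshold frequency is when the photon energy equals the work function:
hf₀ = φ

Solving for f₀:
f₀ = φ/h = (2.01 eV × 1.602×10⁻¹⁹ J/eV) / (6.626×10⁻³⁴ J·s)
f₀ = 4.8602e+14 Hz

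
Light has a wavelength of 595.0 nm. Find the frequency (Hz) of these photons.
5.0385e+14 Hz

Using the wave equation: c = fλ

Solving for frequency:
f = c/λ = (3×10⁸ m/s) / (595.0×10⁻⁹ m)
f = 5.0385e+14 Hz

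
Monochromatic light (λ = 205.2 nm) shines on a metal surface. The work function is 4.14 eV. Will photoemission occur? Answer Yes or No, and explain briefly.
Yes

For photoemission, the photon energy must exceed the work function.

Photon energy: E = hc/λ = 6.0421 eV
Work function: φ = 4.14 eV

Since E_photon (6.0421 eV) > φ (4.14 eV), photoemission WILL occur.
The threshold wavelength is λ₀ = hc/φ = 299.5 nm.
Since 205.2 nm < 299.5 nm, the light has sufficient energy.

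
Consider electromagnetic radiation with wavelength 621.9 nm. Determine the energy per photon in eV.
1.9936 eV

Using E = hf = hc/λ:

E = hc/λ = (6.626×10⁻³⁴ J·s)(3×10⁸ m/s) / (621.9×10⁻⁹ m)
E = 1.9936 eV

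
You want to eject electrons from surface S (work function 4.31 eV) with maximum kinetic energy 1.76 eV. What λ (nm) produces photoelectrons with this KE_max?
204.26 nm

From Einstein's equation: KE_max = hc/λ - φ

Rearranging for λ:
hc/λ = KE_max + φ
λ = hc/(KE_max + φ)

Required photon energy:
E_photon = KE_max + φ = 1.76 + 4.31 = 6.07 eV

Required wavelength:
λ = hc/E_photon = (6.626×10⁻³⁴)(3×10⁸) / (6.07 × 1.602×10⁻¹⁹)
λ = 204.26 nm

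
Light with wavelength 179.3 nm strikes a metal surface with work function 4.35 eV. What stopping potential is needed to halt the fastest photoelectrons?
2.5649 V

The stopping potential V_s satisfies: eV_s = KE_max

First, find KE_max using Einstein's equation:
E_photon = hc/λ = 6.9149 eV
KE_max = E_photon - φ = 6.9149 - 4.35 = 2.5649 eV

Since eV_s = KE_max:
V_s = KE_max/e = 2.5649 V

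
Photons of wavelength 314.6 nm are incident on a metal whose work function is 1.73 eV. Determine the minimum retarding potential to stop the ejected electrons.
2.2110 V

The stopping potential V_s satisfies: eV_s = KE_max

First, find KE_max using Einstein's equation:
E_photon = hc/λ = 3.9410 eV
KE_max = E_photon - φ = 3.9410 - 1.73 = 2.2110 eV

Since eV_s = KE_max:
V_s = KE_max/e = 2.2110 V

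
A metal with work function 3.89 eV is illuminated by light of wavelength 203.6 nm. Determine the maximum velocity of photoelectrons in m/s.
8.7962e+05 m/s

First, find the maximum kinetic energy:
E_photon = hc/λ = 6.0896 eV
KE_max = E_photon - φ = 6.0896 - 3.89 = 2.1996 eV

Convert to Joules: KE_max = 2.1996 × 1.602×10⁻¹⁹ J = 3.5241e-19 J

Then use KE = ½mv² to find velocity:
v = √(2·KE/m) = √(2 × 3.5241e-19 J / 9.109e-31 kg)
v = 8.7962e+05 m/s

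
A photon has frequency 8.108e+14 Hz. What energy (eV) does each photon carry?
3.3532 eV

Using E = hf:

E = hf = (6.626×10⁻³⁴ J·s)(8.108e+14 Hz)
E = 3.3532 eV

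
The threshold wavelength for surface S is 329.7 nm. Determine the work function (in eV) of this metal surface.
3.76 eV

At the threshold wavelength, photon energy equals work function:
φ = hc/λ₀

Calculating:
φ = (6.626×10⁻³⁴ J·s)(3×10⁸ m/s) / (329.7×10⁻⁹ m)
φ = 3.76 eV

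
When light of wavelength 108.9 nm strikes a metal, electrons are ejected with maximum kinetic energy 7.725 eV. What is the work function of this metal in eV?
3.66 eV

From Einstein's photoelectric equation: KE_max = hf - φ = hc/λ - φ

Rearranging for φ:
φ = hc/λ - KE_max

Calculate photon energy:
E_photon = hc/λ = 11.3851 eV

Therefore:
φ = 11.3851 - 7.725 = 3.66 eV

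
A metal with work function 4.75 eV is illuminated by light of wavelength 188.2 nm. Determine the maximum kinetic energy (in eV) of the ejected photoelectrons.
1.8379 eV

Using Einstein's photoelectric equation: KE_max = hf - φ = hc/λ - φ

First, calculate the photon energy:
E_photon = hc/λ = (6.626×10⁻³⁴ J·s)(3×10⁸ m/s) / (188.2×10⁻⁹ m)
E_photon = 6.5879 eV

Then, the maximum kinetic energy:
KE_max = E_photon - φ = 6.5879 eV - 4.75 eV = 1.8379 eV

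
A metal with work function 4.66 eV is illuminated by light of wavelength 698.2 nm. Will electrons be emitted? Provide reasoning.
No

For photoemission, the photon energy must exceed the work function.

Photon energy: E = hc/λ = 1.7758 eV
Work function: φ = 4.66 eV

Since E_photon (1.7758 eV) < φ (4.66 eV), photoemission will NOT occur.
The threshold wavelength is λ₀ = hc/φ = 266.1 nm.
Since 698.2 nm > 266.1 nm, the photons lack sufficient energy.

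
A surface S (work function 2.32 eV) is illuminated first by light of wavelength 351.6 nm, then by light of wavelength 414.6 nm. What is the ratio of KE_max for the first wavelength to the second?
1.7992

Using Einstein's equation: KE_max = hc/λ - φ

For λ₁ = 351.6 nm:
E₁ = hc/λ₁ = 3.5263 eV
KE₁ = E₁ - φ = 3.5263 - 2.32 = 1.2063 eV

For λ₂ = 414.6 nm:
E₂ = hc/λ₂ = 2.9905 eV
KE₂ = E₂ - φ = 2.9905 - 2.32 = 0.6705 eV

Ratio: KE₁/KE₂ = 1.2063/0.6705 = 1.7992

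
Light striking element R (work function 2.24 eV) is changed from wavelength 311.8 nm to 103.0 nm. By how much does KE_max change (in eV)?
8.0609 eV

Using Einstein's equation: KE_max = hc/λ - φ

For λ₁ = 311.8 nm:
KE₁ = hc/λ₁ - φ = 3.9764 - 2.24 = 1.7364 eV

For λ₂ = 103.0 nm:
KE₂ = hc/λ₂ - φ = 12.0373 - 2.24 = 9.7973 eV

Change in KE:
ΔKE = KE₂ - KE₁ = 9.7973 - 1.7364 = 8.0609 eV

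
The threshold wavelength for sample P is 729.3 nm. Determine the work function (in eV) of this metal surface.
1.70 eV

At the threshold wavelength, photon energy equals work function:
φ = hc/λ₀

Calculating:
φ = (6.626×10⁻³⁴ J·s)(3×10⁸ m/s) / (729.3×10⁻⁹ m)
φ = 1.70 eV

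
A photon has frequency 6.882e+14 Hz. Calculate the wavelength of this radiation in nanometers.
435.62 nm

Using the wave equation: c = fλ

Solving for wavelength:
λ = c/f = (3×10⁸ m/s) / (6.882e+14 Hz)
λ = 435.62 nm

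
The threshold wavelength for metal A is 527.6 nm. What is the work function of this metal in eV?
2.35 eV

At the threshold wavelength, photon energy equals work function:
φ = hc/λ₀

Calculating:
φ = (6.626×10⁻³⁴ J·s)(3×10⁸ m/s) / (527.6×10⁻⁹ m)
φ = 2.35 eV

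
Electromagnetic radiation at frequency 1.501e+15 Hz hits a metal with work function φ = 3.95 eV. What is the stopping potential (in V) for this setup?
2.2576 V

The stopping potential V_s satisfies: eV_s = KE_max

First, find KE_max using Einstein's equation:
E_photon = hf = (6.626×10⁻³⁴ J·s)(1.501e+15 Hz) = 6.2076 eV
KE_max = E_photon - φ = 6.2076 - 3.95 = 2.2576 eV

Since eV_s = KE_max:
V_s = KE_max/e = 2.2576 V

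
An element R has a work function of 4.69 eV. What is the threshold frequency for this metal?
1.1340e+15 Hz

The threshold frequency is when the photon energy equals the work function:
hf₀ = φ

Solving for f₀:
f₀ = φ/h = (4.69 eV × 1.602×10⁻¹⁹ J/eV) / (6.626×10⁻³⁴ J·s)
f₀ = 1.1340e+15 Hz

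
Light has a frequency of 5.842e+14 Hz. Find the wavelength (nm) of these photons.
513.17 nm

Using the wave equation: c = fλ

Solving for wavelength:
λ = c/f = (3×10⁸ m/s) / (5.842e+14 Hz)
λ = 513.17 nm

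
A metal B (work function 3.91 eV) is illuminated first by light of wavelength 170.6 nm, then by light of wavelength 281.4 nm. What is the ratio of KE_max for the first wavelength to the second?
6.7695

Using Einstein's equation: KE_max = hc/λ - φ

For λ₁ = 170.6 nm:
E₁ = hc/λ₁ = 7.2675 eV
KE₁ = E₁ - φ = 7.2675 - 3.91 = 3.3575 eV

For λ₂ = 281.4 nm:
E₂ = hc/λ₂ = 4.4060 eV
KE₂ = E₂ - φ = 4.4060 - 3.91 = 0.4960 eV

Ratio: KE₁/KE₂ = 3.3575/0.4960 = 6.7695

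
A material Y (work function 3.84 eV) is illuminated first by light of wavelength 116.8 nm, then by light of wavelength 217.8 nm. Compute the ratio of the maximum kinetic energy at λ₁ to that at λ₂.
3.6571

Using Einstein's equation: KE_max = hc/λ - φ

For λ₁ = 116.8 nm:
E₁ = hc/λ₁ = 10.6151 eV
KE₁ = E₁ - φ = 10.6151 - 3.84 = 6.7751 eV

For λ₂ = 217.8 nm:
E₂ = hc/λ₂ = 5.6926 eV
KE₂ = E₂ - φ = 5.6926 - 3.84 = 1.8526 eV

Ratio: KE₁/KE₂ = 6.7751/1.8526 = 3.6571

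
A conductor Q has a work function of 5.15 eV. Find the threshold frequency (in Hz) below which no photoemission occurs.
1.2453e+15 Hz

The threshold frequency is when the photon energy equals the work function:
hf₀ = φ

Solving for f₀:
f₀ = φ/h = (5.15 eV × 1.602×10⁻¹⁹ J/eV) / (6.626×10⁻³⁴ J·s)
f₀ = 1.2453e+15 Hz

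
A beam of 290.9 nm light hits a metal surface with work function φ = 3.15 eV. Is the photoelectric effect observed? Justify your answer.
Yes

For photoemission, the photon energy must exceed the work function.

Photon energy: E = hc/λ = 4.2621 eV
Work function: φ = 3.15 eV

Since E_photon (4.2621 eV) > φ (3.15 eV), photoemission WILL occur.
The threshold wavelength is λ₀ = hc/φ = 393.6 nm.
Since 290.9 nm < 393.6 nm, the light has sufficient energy.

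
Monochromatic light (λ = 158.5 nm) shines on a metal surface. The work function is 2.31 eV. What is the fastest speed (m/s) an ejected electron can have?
1.3925e+06 m/s

First, find the maximum kinetic energy:
E_photon = hc/λ = 7.8223 eV
KE_max = E_photon - φ = 7.8223 - 2.31 = 5.5123 eV

Convert to Joules: KE_max = 5.5123 × 1.602×10⁻¹⁹ J = 8.8318e-19 J

Then use KE = ½mv² to find velocity:
v = √(2·KE/m) = √(2 × 8.8318e-19 J / 9.109e-31 kg)
v = 1.3925e+06 m/s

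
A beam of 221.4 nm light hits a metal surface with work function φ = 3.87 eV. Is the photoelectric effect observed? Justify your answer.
Yes

For photoemission, the photon energy must exceed the work function.

Photon energy: E = hc/λ = 5.6000 eV
Work function: φ = 3.87 eV

Since E_photon (5.6000 eV) > φ (3.87 eV), photoemission WILL occur.
The threshold wavelength is λ₀ = hc/φ = 320.4 nm.
Since 221.4 nm < 320.4 nm, the light has sufficient energy.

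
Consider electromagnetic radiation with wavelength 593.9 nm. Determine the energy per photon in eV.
2.0876 eV

Using E = hf = hc/λ:

E = hc/λ = (6.626×10⁻³⁴ J·s)(3×10⁸ m/s) / (593.9×10⁻⁹ m)
E = 2.0876 eV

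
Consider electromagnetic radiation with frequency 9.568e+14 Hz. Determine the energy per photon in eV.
3.9570 eV

Using E = hf:

E = hf = (6.626×10⁻³⁴ J·s)(9.568e+14 Hz)
E = 3.9570 eV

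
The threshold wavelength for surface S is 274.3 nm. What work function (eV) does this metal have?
4.52 eV

At the threshold wavelength, photon energy equals work function:
φ = hc/λ₀

Calculating:
φ = (6.626×10⁻³⁴ J·s)(3×10⁸ m/s) / (274.3×10⁻⁹ m)
φ = 4.52 eV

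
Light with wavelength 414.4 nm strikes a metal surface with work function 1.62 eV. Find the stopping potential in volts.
1.3719 V

The stopping potential V_s satisfies: eV_s = KE_max

First, find KE_max using Einstein's equation:
E_photon = hc/λ = 2.9919 eV
KE_max = E_photon - φ = 2.9919 - 1.62 = 1.3719 eV

Since eV_s = KE_max:
V_s = KE_max/e = 1.3719 V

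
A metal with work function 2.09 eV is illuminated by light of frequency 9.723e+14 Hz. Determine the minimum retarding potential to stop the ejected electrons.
1.9311 V

The stopping potential V_s satisfies: eV_s = KE_max

First, find KE_max using Einstein's equation:
E_photon = hf = (6.626×10⁻³⁴ J·s)(9.723e+14 Hz) = 4.0211 eV
KE_max = E_photon - φ = 4.0211 - 2.09 = 1.9311 eV

Since eV_s = KE_max:
V_s = KE_max/e = 1.9311 V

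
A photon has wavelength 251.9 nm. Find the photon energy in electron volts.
4.9220 eV

Using E = hf = hc/λ:

E = hc/λ = (6.626×10⁻³⁴ J·s)(3×10⁸ m/s) / (251.9×10⁻⁹ m)
E = 4.9220 eV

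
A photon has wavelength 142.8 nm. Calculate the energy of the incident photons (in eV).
8.6824 eV

Using E = hf = hc/λ:

E = hc/λ = (6.626×10⁻³⁴ J·s)(3×10⁸ m/s) / (142.8×10⁻⁹ m)
E = 8.6824 eV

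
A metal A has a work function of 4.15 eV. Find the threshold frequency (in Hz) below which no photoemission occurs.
1.0035e+15 Hz

The threshold frequency is when the photon energy equals the work function:
hf₀ = φ

Solving for f₀:
f₀ = φ/h = (4.15 eV × 1.602×10⁻¹⁹ J/eV) / (6.626×10⁻³⁴ J·s)
f₀ = 1.0035e+15 Hz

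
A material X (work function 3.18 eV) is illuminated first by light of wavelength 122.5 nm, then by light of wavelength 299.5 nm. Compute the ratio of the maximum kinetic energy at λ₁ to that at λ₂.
7.2326

Using Einstein's equation: KE_max = hc/λ - φ

For λ₁ = 122.5 nm:
E₁ = hc/λ₁ = 10.1212 eV
KE₁ = E₁ - φ = 10.1212 - 3.18 = 6.9412 eV

For λ₂ = 299.5 nm:
E₂ = hc/λ₂ = 4.1397 eV
KE₂ = E₂ - φ = 4.1397 - 3.18 = 0.9597 eV

Ratio: KE₁/KE₂ = 6.9412/0.9597 = 7.2326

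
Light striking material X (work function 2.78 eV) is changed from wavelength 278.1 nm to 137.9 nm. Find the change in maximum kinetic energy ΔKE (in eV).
4.5326 eV

Using Einstein's equation: KE_max = hc/λ - φ

For λ₁ = 278.1 nm:
KE₁ = hc/λ₁ - φ = 4.4583 - 2.78 = 1.6783 eV

For λ₂ = 137.9 nm:
KE₂ = hc/λ₂ - φ = 8.9909 - 2.78 = 6.2109 eV

Change in KE:
ΔKE = KE₂ - KE₁ = 6.2109 - 1.6783 = 4.5326 eV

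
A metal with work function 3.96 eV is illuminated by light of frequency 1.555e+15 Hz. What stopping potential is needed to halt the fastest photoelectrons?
2.4710 V

The stopping potential V_s satisfies: eV_s = KE_max

First, find KE_max using Einstein's equation:
E_photon = hf = (6.626×10⁻³⁴ J·s)(1.555e+15 Hz) = 6.4310 eV
KE_max = E_photon - φ = 6.4310 - 3.96 = 2.4710 eV

Since eV_s = KE_max:
V_s = KE_max/e = 2.4710 V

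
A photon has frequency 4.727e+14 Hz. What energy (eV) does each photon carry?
1.9549 eV

Using E = hf:

E = hf = (6.626×10⁻³⁴ J·s)(4.727e+14 Hz)
E = 1.9549 eV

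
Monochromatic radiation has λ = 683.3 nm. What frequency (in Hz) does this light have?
4.3874e+14 Hz

Using the wave equation: c = fλ

Solving for frequency:
f = c/λ = (3×10⁸ m/s) / (683.3×10⁻⁹ m)
f = 4.3874e+14 Hz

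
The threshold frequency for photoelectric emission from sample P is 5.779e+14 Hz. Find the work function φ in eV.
2.39 eV

At the threshold frequency, photon energy equals work function:
φ = hf₀

Calculating:
φ = (6.626×10⁻³⁴ J·s)(5.779e+14 Hz)
φ = 2.39 eV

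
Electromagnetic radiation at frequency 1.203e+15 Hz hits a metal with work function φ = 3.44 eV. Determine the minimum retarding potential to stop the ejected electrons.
1.5352 V

The stopping potential V_s satisfies: eV_s = KE_max

First, find KE_max using Einstein's equation:
E_photon = hf = (6.626×10⁻³⁴ J·s)(1.203e+15 Hz) = 4.9752 eV
KE_max = E_photon - φ = 4.9752 - 3.44 = 1.5352 eV

Since eV_s = KE_max:
V_s = KE_max/e = 1.5352 V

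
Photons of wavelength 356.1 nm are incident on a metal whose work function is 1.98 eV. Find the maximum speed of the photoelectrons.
7.2681e+05 m/s

First, find the maximum kinetic energy:
E_photon = hc/λ = 3.4817 eV
KE_max = E_photon - φ = 3.4817 - 1.98 = 1.5017 eV

Convert to Joules: KE_max = 1.5017 × 1.602×10⁻¹⁹ J = 2.4060e-19 J

Then use KE = ½mv² to find velocity:
v = √(2·KE/m) = √(2 × 2.4060e-19 J / 9.109e-31 kg)
v = 7.2681e+05 m/s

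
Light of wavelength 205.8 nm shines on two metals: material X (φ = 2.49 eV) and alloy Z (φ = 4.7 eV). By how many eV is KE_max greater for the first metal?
2.2100 eV

Using KE_max = hc/λ - φ for each metal:

Photon energy: E = hc/λ = 6.0245 eV

For material X (φ₁ = 2.49 eV):
KE₁ = E - φ₁ = 6.0245 - 2.49 = 3.5345 eV

For alloy Z (φ₂ = 4.7 eV):
KE₂ = E - φ₂ = 6.0245 - 4.7 = 1.3245 eV

Difference:
ΔKE = KE₁ - KE₂ = 3.5345 - 1.3245 = 2.2100 eV

Note: The difference equals the difference in work functions: 4.7 - 2.49 = 2.21 eV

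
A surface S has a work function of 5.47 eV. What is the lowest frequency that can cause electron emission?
1.3226e+15 Hz

The threshold frequency is when the photon energy equals the work function:
hf₀ = φ

Solving for f₀:
f₀ = φ/h = (5.47 eV × 1.602×10⁻¹⁹ J/eV) / (6.626×10⁻³⁴ J·s)
f₀ = 1.3226e+15 Hz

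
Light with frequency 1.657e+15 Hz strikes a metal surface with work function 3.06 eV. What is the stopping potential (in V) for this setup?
3.7928 V

The stopping potential V_s satisfies: eV_s = KE_max

First, find KE_max using Einstein's equation:
E_photon = hf = (6.626×10⁻³⁴ J·s)(1.657e+15 Hz) = 6.8528 eV
KE_max = E_photon - φ = 6.8528 - 3.06 = 3.7928 eV

Since eV_s = KE_max:
V_s = KE_max/e = 3.7928 V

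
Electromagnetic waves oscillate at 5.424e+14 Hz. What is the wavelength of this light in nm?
552.71 nm

Using the wave equation: c = fλ

Solving for wavelength:
λ = c/f = (3×10⁸ m/s) / (5.424e+14 Hz)
λ = 552.71 nm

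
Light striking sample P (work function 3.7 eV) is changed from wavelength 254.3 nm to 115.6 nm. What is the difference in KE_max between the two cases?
5.8498 eV

Using Einstein's equation: KE_max = hc/λ - φ

For λ₁ = 254.3 nm:
KE₁ = hc/λ₁ - φ = 4.8755 - 3.7 = 1.1755 eV

For λ₂ = 115.6 nm:
KE₂ = hc/λ₂ - φ = 10.7253 - 3.7 = 7.0253 eV

Change in KE:
ΔKE = KE₂ - KE₁ = 7.0253 - 1.1755 = 5.8498 eV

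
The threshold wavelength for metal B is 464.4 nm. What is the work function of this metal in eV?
2.67 eV

At the threshold wavelength, photon energy equals work function:
φ = hc/λ₀

Calculating:
φ = (6.626×10⁻³⁴ J·s)(3×10⁸ m/s) / (464.4×10⁻⁹ m)
φ = 2.67 eV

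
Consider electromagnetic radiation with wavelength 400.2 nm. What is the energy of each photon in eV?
3.0981 eV

Using E = hf = hc/λ:

E = hc/λ = (6.626×10⁻³⁴ J·s)(3×10⁸ m/s) / (400.2×10⁻⁹ m)
E = 3.0981 eV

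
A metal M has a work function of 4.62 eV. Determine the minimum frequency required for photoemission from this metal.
1.1171e+15 Hz

The threshold frequency is when the photon energy equals the work function:
hf₀ = φ

Solving for f₀:
f₀ = φ/h = (4.62 eV × 1.602×10⁻¹⁹ J/eV) / (6.626×10⁻³⁴ J·s)
f₀ = 1.1171e+15 Hz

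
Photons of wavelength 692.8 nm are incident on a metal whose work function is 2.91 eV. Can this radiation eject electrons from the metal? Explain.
No

For photoemission, the photon energy must exceed the work function.

Photon energy: E = hc/λ = 1.7896 eV
Work function: φ = 2.91 eV

Since E_photon (1.7896 eV) < φ (2.91 eV), photoemission will NOT occur.
The threshold wavelength is λ₀ = hc/φ = 426.1 nm.
Since 692.8 nm > 426.1 nm, the photons lack sufficient energy.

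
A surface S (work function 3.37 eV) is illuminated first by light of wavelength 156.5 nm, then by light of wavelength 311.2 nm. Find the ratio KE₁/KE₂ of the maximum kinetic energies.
7.4134

Using Einstein's equation: KE_max = hc/λ - φ

For λ₁ = 156.5 nm:
E₁ = hc/λ₁ = 7.9223 eV
KE₁ = E₁ - φ = 7.9223 - 3.37 = 4.5523 eV

For λ₂ = 311.2 nm:
E₂ = hc/λ₂ = 3.9841 eV
KE₂ = E₂ - φ = 3.9841 - 3.37 = 0.6141 eV

Ratio: KE₁/KE₂ = 4.5523/0.6141 = 7.4134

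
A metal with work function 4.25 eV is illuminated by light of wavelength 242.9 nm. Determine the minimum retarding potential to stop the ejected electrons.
0.8543 V

The stopping potential V_s satisfies: eV_s = KE_max

First, find KE_max using Einstein's equation:
E_photon = hc/λ = 5.1043 eV
KE_max = E_photon - φ = 5.1043 - 4.25 = 0.8543 eV

Since eV_s = KE_max:
V_s = KE_max/e = 0.8543 V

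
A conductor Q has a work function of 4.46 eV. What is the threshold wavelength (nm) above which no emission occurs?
277.99 nm

The threshold wavelength is when the photon energy equals the work function:
hc/λ₀ = φ

Solving for λ₀:
λ₀ = hc/φ = (6.626×10⁻³⁴ J·s)(3×10⁸ m/s) / (4.46 eV × 1.602×10⁻¹⁹ J/eV)
λ₀ = 277.99 nm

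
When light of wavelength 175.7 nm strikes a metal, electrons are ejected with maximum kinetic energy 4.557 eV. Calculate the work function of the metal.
2.50 eV

From Einstein's photoelectric equation: KE_max = hf - φ = hc/λ - φ

Rearranging for φ:
φ = hc/λ - KE_max

Calculate photon energy:
E_photon = hc/λ = 7.0566 eV

Therefore:
φ = 7.0566 - 4.557 = 2.50 eV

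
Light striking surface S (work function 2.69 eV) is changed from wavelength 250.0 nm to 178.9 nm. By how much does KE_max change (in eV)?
1.9710 eV

Using Einstein's equation: KE_max = hc/λ - φ

For λ₁ = 250.0 nm:
KE₁ = hc/λ₁ - φ = 4.9594 - 2.69 = 2.2694 eV

For λ₂ = 178.9 nm:
KE₂ = hc/λ₂ - φ = 6.9304 - 2.69 = 4.2404 eV

Change in KE:
ΔKE = KE₂ - KE₁ = 4.2404 - 2.2694 = 1.9710 eV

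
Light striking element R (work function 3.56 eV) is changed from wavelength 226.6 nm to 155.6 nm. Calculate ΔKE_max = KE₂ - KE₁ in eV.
2.4966 eV

Using Einstein's equation: KE_max = hc/λ - φ

For λ₁ = 226.6 nm:
KE₁ = hc/λ₁ - φ = 5.4715 - 3.56 = 1.9115 eV

For λ₂ = 155.6 nm:
KE₂ = hc/λ₂ - φ = 7.9681 - 3.56 = 4.4081 eV

Change in KE:
ΔKE = KE₂ - KE₁ = 4.4081 - 1.9115 = 2.4966 eV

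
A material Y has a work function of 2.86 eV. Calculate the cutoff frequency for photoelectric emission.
6.9154e+14 Hz

The threshold frequency is when the photon energy equals the work function:
hf₀ = φ

Solving for f₀:
f₀ = φ/h = (2.86 eV × 1.602×10⁻¹⁹ J/eV) / (6.626×10⁻³⁴ J·s)
f₀ = 6.9154e+14 Hz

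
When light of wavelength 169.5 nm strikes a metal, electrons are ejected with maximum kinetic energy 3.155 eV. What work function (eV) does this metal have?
4.16 eV

From Einstein's photoelectric equation: KE_max = hf - φ = hc/λ - φ

Rearranging for φ:
φ = hc/λ - KE_max

Calculate photon energy:
E_photon = hc/λ = 7.3147 eV

Therefore:
φ = 7.3147 - 3.155 = 4.16 eV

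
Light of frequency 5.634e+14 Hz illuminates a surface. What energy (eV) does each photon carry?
2.3300 eV

Using E = hf:

E = hf = (6.626×10⁻³⁴ J·s)(5.634e+14 Hz)
E = 2.3300 eV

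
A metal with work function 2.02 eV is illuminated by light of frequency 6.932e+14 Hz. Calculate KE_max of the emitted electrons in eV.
0.8468 eV

Using Einstein's photoelectric equation: KE_max = hf - φ

First, calculate the photon energy:
E_photon = hf = (6.626×10⁻³⁴ J·s)(6.932e+14 Hz)
E_photon = 2.8668 eV

Then, the maximum kinetic energy:
KE_max = E_photon - φ = 2.8668 eV - 2.02 eV = 0.8468 eV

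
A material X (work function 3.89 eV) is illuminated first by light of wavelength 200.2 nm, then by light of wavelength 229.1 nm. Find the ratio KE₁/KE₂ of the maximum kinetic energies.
1.5134

Using Einstein's equation: KE_max = hc/λ - φ

For λ₁ = 200.2 nm:
E₁ = hc/λ₁ = 6.1930 eV
KE₁ = E₁ - φ = 6.1930 - 3.89 = 2.3030 eV

For λ₂ = 229.1 nm:
E₂ = hc/λ₂ = 5.4118 eV
KE₂ = E₂ - φ = 5.4118 - 3.89 = 1.5218 eV

Ratio: KE₁/KE₂ = 2.3030/1.5218 = 1.5134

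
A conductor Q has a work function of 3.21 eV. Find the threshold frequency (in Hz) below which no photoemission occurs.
7.7617e+14 Hz

The threshold frequency is when the photon energy equals the work function:
hf₀ = φ

Solving for f₀:
f₀ = φ/h = (3.21 eV × 1.602×10⁻¹⁹ J/eV) / (6.626×10⁻³⁴ J·s)
f₀ = 7.7617e+14 Hz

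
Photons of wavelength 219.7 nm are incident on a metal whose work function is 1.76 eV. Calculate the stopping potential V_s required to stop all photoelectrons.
3.8833 V

The stopping potential V_s satisfies: eV_s = KE_max

First, find KE_max using Einstein's equation:
E_photon = hc/λ = 5.6433 eV
KE_max = E_photon - φ = 5.6433 - 1.76 = 3.8833 eV

Since eV_s = KE_max:
V_s = KE_max/e = 3.8833 V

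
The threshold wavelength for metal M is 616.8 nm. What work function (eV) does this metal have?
2.01 eV

At the threshold wavelength, photon energy equals work function:
φ = hc/λ₀

Calculating:
φ = (6.626×10⁻³⁴ J·s)(3×10⁸ m/s) / (616.8×10⁻⁹ m)
φ = 2.01 eV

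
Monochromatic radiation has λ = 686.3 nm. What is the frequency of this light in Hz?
4.3682e+14 Hz

Using the wave equation: c = fλ

Solving for frequency:
f = c/λ = (3×10⁸ m/s) / (686.3×10⁻⁹ m)
f = 4.3682e+14 Hz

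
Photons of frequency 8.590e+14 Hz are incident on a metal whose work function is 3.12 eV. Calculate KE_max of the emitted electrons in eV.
0.4325 eV

Using Einstein's photoelectric equation: KE_max = hf - φ

First, calculate the photon energy:
E_photon = hf = (6.626×10⁻³⁴ J·s)(8.590e+14 Hz)
E_photon = 3.5525 eV

Then, the maximum kinetic energy:
KE_max = E_photon - φ = 3.5525 eV - 3.12 eV = 0.4325 eV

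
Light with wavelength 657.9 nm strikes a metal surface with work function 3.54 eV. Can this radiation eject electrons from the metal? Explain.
No

For photoemission, the photon energy must exceed the work function.

Photon energy: E = hc/λ = 1.8845 eV
Work function: φ = 3.54 eV

Since E_photon (1.8845 eV) < φ (3.54 eV), photoemission will NOT occur.
The threshold wavelength is λ₀ = hc/φ = 350.2 nm.
Since 657.9 nm > 350.2 nm, the photons lack sufficient energy.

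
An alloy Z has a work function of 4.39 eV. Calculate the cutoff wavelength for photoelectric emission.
282.42 nm

The threshold wavelength is when the photon energy equals the work function:
hc/λ₀ = φ

Solving for λ₀:
λ₀ = hc/φ = (6.626×10⁻³⁴ J·s)(3×10⁸ m/s) / (4.39 eV × 1.602×10⁻¹⁹ J/eV)
λ₀ = 282.42 nm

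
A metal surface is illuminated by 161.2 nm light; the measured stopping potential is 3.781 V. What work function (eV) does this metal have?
3.91 eV

The stopping potential gives the maximum kinetic energy: KE_max = eV_s = 3.781 eV

From Einstein's photoelectric equation: KE_max = hc/λ - φ
Rearranging: φ = hc/λ - KE_max

Calculate photon energy:
E_photon = hc/λ = (6.626×10⁻³⁴ J·s)(3×10⁸ m/s) / (161.2×10⁻⁹ m) = 7.6913 eV

Therefore:
φ = 7.6913 - 3.781 = 3.91 eV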